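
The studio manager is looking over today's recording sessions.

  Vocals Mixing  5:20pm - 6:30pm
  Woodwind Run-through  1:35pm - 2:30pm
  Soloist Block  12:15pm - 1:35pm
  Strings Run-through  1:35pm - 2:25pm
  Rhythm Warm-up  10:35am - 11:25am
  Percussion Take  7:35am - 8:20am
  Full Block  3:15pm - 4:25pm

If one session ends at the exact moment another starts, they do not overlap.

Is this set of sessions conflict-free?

Sorted by start: Percussion Take, Rhythm Warm-up, Soloist Block, Strings Run-through, Woodwind Run-through, Full Block, Vocals Mixing.
Rhythm Warm-up starts after Percussion Take ends, so nothing later overlaps Percussion Take either.
Soloist Block starts after Rhythm Warm-up ends, so nothing later overlaps Rhythm Warm-up either.
Strings Run-through starts exactly when Soloist Block ends (back-to-back, no overlap), so nothing later overlaps Soloist Block either.
Woodwind Run-through starts before Strings Run-through ends → Strings Run-through and Woodwind Run-through overlap.
That's a conflict, so the schedule is not conflict-free.

No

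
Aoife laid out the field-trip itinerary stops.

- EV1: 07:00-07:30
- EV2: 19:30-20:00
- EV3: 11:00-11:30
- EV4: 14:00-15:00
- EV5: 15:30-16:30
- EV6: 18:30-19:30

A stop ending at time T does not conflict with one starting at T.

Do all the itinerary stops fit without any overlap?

Sorted by start: EV1, EV3, EV4, EV5, EV6, EV2.
EV3 starts after EV1 ends; EV1 is clear from here.
EV4 starts after EV3 ends; EV3 is clear from here.
EV5 starts after EV4 ends; EV4 is clear from here.
EV6 starts after EV5 ends; EV5 is clear from here.
EV2 starts exactly when EV6 ends (back-to-back, no overlap).
Every pair is clear; the schedule has no overlaps.

Yes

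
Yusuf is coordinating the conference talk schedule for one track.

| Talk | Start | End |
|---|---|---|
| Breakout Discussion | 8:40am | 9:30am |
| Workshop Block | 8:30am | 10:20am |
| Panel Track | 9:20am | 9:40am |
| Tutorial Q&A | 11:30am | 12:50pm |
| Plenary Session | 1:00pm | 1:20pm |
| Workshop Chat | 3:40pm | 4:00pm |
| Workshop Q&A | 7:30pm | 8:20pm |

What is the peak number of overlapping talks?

3

Sort all start/end points and keep a running count:
8:30am start Workshop Block → 1
8:40am start Breakout Discussion → 2
9:20am start Panel Track → 3
9:30am end Breakout Discussion → 2
9:40am end Panel Track → 1
10:20am end Workshop Block → 0
11:30am start Tutorial Q&A → 1
12:50pm end Tutorial Q&A → 0
1:00pm start Plenary Session → 1
1:20pm end Plenary Session → 0
3:40pm start Workshop Chat → 1
4:00pm end Workshop Chat → 0
7:30pm start Workshop Q&A → 1
8:20pm end Workshop Q&A → 0
Peak is 3, at 9:20am (Breakout Discussion, Panel Track, Workshop Block).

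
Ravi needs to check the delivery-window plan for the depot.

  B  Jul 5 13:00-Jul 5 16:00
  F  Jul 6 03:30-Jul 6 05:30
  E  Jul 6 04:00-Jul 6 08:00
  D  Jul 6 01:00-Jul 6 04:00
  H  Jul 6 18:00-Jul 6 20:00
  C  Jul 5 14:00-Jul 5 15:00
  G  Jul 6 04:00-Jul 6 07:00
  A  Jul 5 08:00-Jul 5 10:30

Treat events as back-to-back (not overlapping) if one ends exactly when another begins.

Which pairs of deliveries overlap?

B & C, D & F, E & F, E & G, F & G

Sorted by start: A, B, C, D, F, E, G, H.
B starts after A ends; A is clear from here.
C starts before B ends → B and C overlap.
D starts after B ends; B is clear from here.
D starts after C ends; C is clear from here.
F starts before D ends → D and F overlap.
E starts exactly when D ends (back-to-back, no overlap); D is clear from here.
E starts before F ends → F and E overlap.
G starts before F ends → F and G overlap.
H starts after F ends.
G starts before E ends → E and G overlap.
H starts after E ends.
H starts after G ends.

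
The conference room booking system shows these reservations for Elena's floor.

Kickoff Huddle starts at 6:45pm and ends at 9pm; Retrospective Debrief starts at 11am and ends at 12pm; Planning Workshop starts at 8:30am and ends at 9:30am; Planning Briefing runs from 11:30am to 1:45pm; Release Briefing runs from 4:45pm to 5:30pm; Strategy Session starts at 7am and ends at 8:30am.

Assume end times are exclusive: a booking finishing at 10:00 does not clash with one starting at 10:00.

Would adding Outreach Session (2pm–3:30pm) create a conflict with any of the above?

No — it doesn't clash with anything

Strategy Session: ends 8:30am at or before Outreach Session starts 2pm → clear.
Planning Workshop: ends 9:30am at or before Outreach Session starts 2pm → clear.
Retrospective Debrief: ends 12pm at or before Outreach Session starts 2pm → clear.
Planning Briefing: ends 1:45pm at or before Outreach Session starts 2pm → clear.
Release Briefing: starts 4:45pm at or after Outreach Session ends 3:30pm → clear.
Kickoff Huddle: starts 6:45pm at or after Outreach Session ends 3:30pm → clear.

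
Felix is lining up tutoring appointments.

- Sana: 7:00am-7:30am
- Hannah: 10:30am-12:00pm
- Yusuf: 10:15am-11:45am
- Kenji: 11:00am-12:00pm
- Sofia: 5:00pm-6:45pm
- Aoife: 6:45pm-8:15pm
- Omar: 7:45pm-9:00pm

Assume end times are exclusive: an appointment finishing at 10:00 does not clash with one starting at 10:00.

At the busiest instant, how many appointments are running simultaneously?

Sort all start/end points and keep a running count:
7:00am start Sana → 1
7:30am end Sana → 0
10:15am start Yusuf → 1
10:30am start Hannah → 2
11:00am start Kenji → 3
11:45am end Yusuf → 2
12:00pm end Hannah → 1
12:00pm end Kenji → 0
5:00pm start Sofia → 1
6:45pm end Sofia → 0
6:45pm start Aoife → 1
7:45pm start Omar → 2
8:15pm end Aoife → 1
9:00pm end Omar → 0
Peak is 3, at 11:00am (Hannah, Kenji, Yusuf).

3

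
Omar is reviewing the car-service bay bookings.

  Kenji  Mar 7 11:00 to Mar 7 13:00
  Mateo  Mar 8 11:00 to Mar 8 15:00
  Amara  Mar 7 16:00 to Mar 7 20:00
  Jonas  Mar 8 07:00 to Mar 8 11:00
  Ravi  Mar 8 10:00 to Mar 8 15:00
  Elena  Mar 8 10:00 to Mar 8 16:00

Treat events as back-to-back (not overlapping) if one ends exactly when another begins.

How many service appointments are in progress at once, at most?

3

Sweep the timeline, counting +1 at each start and −1 at each end (ends before starts at a tie):
Mar 7 11:00 start Kenji → 1
Mar 7 13:00 end Kenji → 0
Mar 7 16:00 start Amara → 1
Mar 7 20:00 end Amara → 0
Mar 8 07:00 start Jonas → 1
Mar 8 10:00 start Elena → 2
Mar 8 10:00 start Ravi → 3
Mar 8 11:00 end Jonas → 2
Mar 8 11:00 start Mateo → 3
Mar 8 15:00 end Mateo → 2
Mar 8 15:00 end Ravi → 1
Mar 8 16:00 end Elena → 0
Peak is 3, at Mar 8 10:00 (Elena, Jonas, Ravi).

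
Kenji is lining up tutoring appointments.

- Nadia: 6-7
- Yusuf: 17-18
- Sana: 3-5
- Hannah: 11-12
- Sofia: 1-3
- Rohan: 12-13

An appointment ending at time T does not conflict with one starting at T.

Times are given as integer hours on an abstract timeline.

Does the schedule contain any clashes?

No

Sorted by start: Sofia, Sana, Nadia, Hannah, Rohan, Yusuf.
Sana starts exactly when Sofia ends (back-to-back, no overlap), so nothing later overlaps Sofia either.
Nadia starts after Sana ends, so nothing later overlaps Sana either.
Hannah starts after Nadia ends, so nothing later overlaps Nadia either.
Rohan starts exactly when Hannah ends (back-to-back, no overlap), so nothing later overlaps Hannah either.
Yusuf starts after Rohan ends.
Every pair is clear; the schedule has no overlaps.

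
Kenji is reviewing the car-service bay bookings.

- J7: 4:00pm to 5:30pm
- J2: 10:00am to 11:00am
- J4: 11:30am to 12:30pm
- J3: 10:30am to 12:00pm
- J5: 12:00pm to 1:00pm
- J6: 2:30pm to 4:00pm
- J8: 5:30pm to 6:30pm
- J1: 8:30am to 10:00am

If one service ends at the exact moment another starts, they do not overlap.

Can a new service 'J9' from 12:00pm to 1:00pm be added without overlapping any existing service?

No — it overlaps J4, J5

J1: ends 10:00am at or before J9 starts 12:00pm → clear.
J2: ends 11:00am at or before J9 starts 12:00pm → clear.
J3: ends 12:00pm at or before J9 starts 12:00pm → clear.
J4: starts 11:30am before J9 ends 1:00pm, and ends 12:30pm after J9 starts 12:00pm → overlap.
J5: starts 12:00pm before J9 ends 1:00pm, and ends 1:00pm after J9 starts 12:00pm → overlap.
J6: starts 2:30pm at or after J9 ends 1:00pm → clear.
J7: starts 4:00pm at or after J9 ends 1:00pm → clear.
J8: starts 5:30pm at or after J9 ends 1:00pm → clear.
J9 overlaps J4, J5.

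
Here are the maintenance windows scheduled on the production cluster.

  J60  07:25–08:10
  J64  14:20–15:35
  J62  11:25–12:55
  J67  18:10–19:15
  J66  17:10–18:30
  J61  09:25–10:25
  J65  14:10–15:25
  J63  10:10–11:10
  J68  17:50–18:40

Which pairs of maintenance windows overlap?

Two intervals overlap when each starts before the other ends.
Sorted by start: J60, J61, J63, J62, J65, J64, J66, J68, J67.
J61 starts after J60 ends, so J60 has no further overlaps.
J63 starts before J61 ends → J61 and J63 overlap.
J62 starts after J61 ends, so J61 has no further overlaps.
J62 starts after J63 ends, so J63 has no further overlaps.
J65 starts after J62 ends, so J62 has no further overlaps.
J64 starts before J65 ends → J65 and J64 overlap.
J66 starts after J65 ends, so J65 has no further overlaps.
J66 starts after J64 ends, so J64 has no further overlaps.
J68 starts before J66 ends → J66 and J68 overlap.
J67 starts before J66 ends → J66 and J67 overlap.
J67 starts before J68 ends → J68 and J67 overlap.

J61 & J63, J64 & J65, J66 & J67, J66 & J68, J67 & J68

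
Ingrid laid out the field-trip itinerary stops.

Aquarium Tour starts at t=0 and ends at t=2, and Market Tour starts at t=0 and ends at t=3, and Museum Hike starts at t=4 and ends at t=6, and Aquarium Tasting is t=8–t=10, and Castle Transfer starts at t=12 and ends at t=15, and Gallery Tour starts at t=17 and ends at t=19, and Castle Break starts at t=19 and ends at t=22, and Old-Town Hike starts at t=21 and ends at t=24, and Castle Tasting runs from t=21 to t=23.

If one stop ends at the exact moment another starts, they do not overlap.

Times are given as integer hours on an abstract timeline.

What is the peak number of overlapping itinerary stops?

3

Sweep the timeline, counting +1 at each start and −1 at each end (ends before starts at a tie):
t=0 start Aquarium Tour → 1
t=0 start Market Tour → 2
t=2 end Aquarium Tour → 1
t=3 end Market Tour → 0
t=4 start Museum Hike → 1
t=6 end Museum Hike → 0
t=8 start Aquarium Tasting → 1
t=10 end Aquarium Tasting → 0
t=12 start Castle Transfer → 1
t=15 end Castle Transfer → 0
t=17 start Gallery Tour → 1
t=19 end Gallery Tour → 0
t=19 start Castle Break → 1
t=21 start Castle Tasting → 2
t=21 start Old-Town Hike → 3
t=22 end Castle Break → 2
t=23 end Castle Tasting → 1
t=24 end Old-Town Hike → 0
Peak is 3, at t=21 (Castle Break, Castle Tasting, Old-Town Hike).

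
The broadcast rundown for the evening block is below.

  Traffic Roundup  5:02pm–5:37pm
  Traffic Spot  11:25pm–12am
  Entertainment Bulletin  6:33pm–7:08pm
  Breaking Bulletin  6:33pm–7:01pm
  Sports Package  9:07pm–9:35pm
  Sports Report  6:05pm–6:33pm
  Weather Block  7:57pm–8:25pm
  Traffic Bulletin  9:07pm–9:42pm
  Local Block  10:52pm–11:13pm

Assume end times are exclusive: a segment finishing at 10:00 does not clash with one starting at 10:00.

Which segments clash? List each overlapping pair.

Breaking Bulletin & Entertainment Bulletin, Sports Package & Traffic Bulletin

Sorted by start: Traffic Roundup, Sports Report, Entertainment Bulletin, Breaking Bulletin, Weather Block, Sports Package, Traffic Bulletin, Local Block, Traffic Spot.
Sports Report starts after Traffic Roundup ends, so Traffic Roundup has no further overlaps.
Entertainment Bulletin starts exactly when Sports Report ends (back-to-back, no overlap), so Sports Report has no further overlaps.
Breaking Bulletin starts before Entertainment Bulletin ends → Entertainment Bulletin and Breaking Bulletin overlap.
Weather Block starts after Entertainment Bulletin ends, so Entertainment Bulletin has no further overlaps.
Weather Block starts after Breaking Bulletin ends, so Breaking Bulletin has no further overlaps.
Sports Package starts after Weather Block ends, so Weather Block has no further overlaps.
Traffic Bulletin starts before Sports Package ends → Sports Package and Traffic Bulletin overlap.
Local Block starts after Sports Package ends, so Sports Package has no further overlaps.
Local Block starts after Traffic Bulletin ends, so Traffic Bulletin has no further overlaps.
Traffic Spot starts after Local Block ends.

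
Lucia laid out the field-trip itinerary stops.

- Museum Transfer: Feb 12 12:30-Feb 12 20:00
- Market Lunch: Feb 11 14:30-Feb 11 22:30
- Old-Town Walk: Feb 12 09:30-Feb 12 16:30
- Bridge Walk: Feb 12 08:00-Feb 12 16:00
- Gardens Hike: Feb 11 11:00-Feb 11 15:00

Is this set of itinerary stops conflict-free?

Check each pair: they overlap iff neither finishes before the other starts.
Sorted by start: Gardens Hike, Market Lunch, Bridge Walk, Old-Town Walk, Museum Transfer.
Market Lunch starts before Gardens Hike ends → Gardens Hike and Market Lunch overlap.
That's a conflict, so the schedule is not conflict-free.

No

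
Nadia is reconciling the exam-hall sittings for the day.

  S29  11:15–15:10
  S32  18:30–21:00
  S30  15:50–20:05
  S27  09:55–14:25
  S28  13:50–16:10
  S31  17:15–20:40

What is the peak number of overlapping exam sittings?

3

Walk through starts and ends in time order (an end at T is processed before a start at T):
09:55 start S27 → 1
11:15 start S29 → 2
13:50 start S28 → 3
14:25 end S27 → 2
15:10 end S29 → 1
15:50 start S30 → 2
16:10 end S28 → 1
17:15 start S31 → 2
18:30 start S32 → 3
20:05 end S30 → 2
20:40 end S31 → 1
21:00 end S32 → 0
Peak is 3, at 13:50 (S27, S28, S29).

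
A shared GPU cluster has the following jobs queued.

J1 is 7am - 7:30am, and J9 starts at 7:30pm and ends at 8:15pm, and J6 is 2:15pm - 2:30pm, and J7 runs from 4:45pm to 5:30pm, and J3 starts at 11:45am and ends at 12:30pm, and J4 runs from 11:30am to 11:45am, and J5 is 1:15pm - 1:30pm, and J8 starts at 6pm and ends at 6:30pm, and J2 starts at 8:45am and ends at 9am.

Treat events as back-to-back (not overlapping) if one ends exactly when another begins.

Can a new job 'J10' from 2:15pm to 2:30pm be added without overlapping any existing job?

J1: ends 7:30am at or before J10 starts 2:15pm → clear.
J2: ends 9am at or before J10 starts 2:15pm → clear.
J4: ends 11:45am at or before J10 starts 2:15pm → clear.
J3: ends 12:30pm at or before J10 starts 2:15pm → clear.
J5: ends 1:30pm at or before J10 starts 2:15pm → clear.
J6: starts 2:15pm before J10 ends 2:30pm, and ends 2:30pm after J10 starts 2:15pm → overlap.
J7: starts 4:45pm at or after J10 ends 2:30pm → clear.
J8: starts 6pm at or after J10 ends 2:30pm → clear.
J9: starts 7:30pm at or after J10 ends 2:30pm → clear.
J10 overlaps J6.

No — it overlaps J6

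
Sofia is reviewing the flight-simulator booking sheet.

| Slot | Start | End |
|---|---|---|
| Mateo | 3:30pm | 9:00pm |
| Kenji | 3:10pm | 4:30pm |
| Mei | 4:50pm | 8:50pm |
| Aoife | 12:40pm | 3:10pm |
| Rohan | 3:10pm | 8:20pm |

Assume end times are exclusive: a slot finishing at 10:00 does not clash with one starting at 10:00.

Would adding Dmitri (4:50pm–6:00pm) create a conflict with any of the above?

Yes — it overlaps Mateo, Mei, Rohan

Aoife: ends 3:10pm at or before Dmitri starts 4:50pm → clear.
Kenji: ends 4:30pm at or before Dmitri starts 4:50pm → clear.
Rohan: starts 3:10pm before Dmitri ends 6:00pm, and ends 8:20pm after Dmitri starts 4:50pm → overlap.
Mateo: starts 3:30pm before Dmitri ends 6:00pm, and ends 9:00pm after Dmitri starts 4:50pm → overlap.
Mei: starts 4:50pm before Dmitri ends 6:00pm, and ends 8:50pm after Dmitri starts 4:50pm → overlap.
Dmitri overlaps Rohan, Mateo, Mei.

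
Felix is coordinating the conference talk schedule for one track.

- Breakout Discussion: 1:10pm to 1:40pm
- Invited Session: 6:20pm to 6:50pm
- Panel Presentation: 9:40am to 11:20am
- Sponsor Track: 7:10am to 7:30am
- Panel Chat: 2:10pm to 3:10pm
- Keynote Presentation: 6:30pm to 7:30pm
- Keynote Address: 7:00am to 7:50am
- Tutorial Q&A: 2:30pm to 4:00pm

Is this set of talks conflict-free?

No

Two intervals overlap when each starts before the other ends.
Sorted by start: Keynote Address, Sponsor Track, Panel Presentation, Breakout Discussion, Panel Chat, Tutorial Q&A, Invited Session, Keynote Presentation.
Sponsor Track starts before Keynote Address ends → Keynote Address and Sponsor Track overlap.
That's a conflict, so the schedule is not conflict-free.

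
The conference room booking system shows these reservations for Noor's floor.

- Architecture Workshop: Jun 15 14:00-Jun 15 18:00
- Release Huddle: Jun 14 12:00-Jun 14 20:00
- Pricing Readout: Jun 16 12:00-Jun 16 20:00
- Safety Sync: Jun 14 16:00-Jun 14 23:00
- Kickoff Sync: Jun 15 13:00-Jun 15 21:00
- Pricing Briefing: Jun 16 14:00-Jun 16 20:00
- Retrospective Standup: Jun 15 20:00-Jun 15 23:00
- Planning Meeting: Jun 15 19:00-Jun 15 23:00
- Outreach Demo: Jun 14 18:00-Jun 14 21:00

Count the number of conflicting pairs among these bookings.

Two intervals overlap when each starts before the other ends.
Sorted by start: Release Huddle, Safety Sync, Outreach Demo, Kickoff Sync, Architecture Workshop, Planning Meeting, Retrospective Standup, Pricing Readout, Pricing Briefing.
Safety Sync starts before Release Huddle ends → Release Huddle and Safety Sync overlap.
Outreach Demo starts before Release Huddle ends → Release Huddle and Outreach Demo overlap.
Kickoff Sync starts after Release Huddle ends; Release Huddle is clear from here.
Outreach Demo starts before Safety Sync ends → Safety Sync and Outreach Demo overlap.
Kickoff Sync starts after Safety Sync ends; Safety Sync is clear from here.
Kickoff Sync starts after Outreach Demo ends; Outreach Demo is clear from here.
Architecture Workshop starts before Kickoff Sync ends → Kickoff Sync and Architecture Workshop overlap.
Planning Meeting starts before Kickoff Sync ends → Kickoff Sync and Planning Meeting overlap.
Retrospective Standup starts before Kickoff Sync ends → Kickoff Sync and Retrospective Standup overlap.
Pricing Readout starts after Kickoff Sync ends; Kickoff Sync is clear from here.
Planning Meeting starts after Architecture Workshop ends; Architecture Workshop is clear from here.
Retrospective Standup starts before Planning Meeting ends → Planning Meeting and Retrospective Standup overlap.
Pricing Readout starts after Planning Meeting ends; Planning Meeting is clear from here.
Pricing Readout starts after Retrospective Standup ends; Retrospective Standup is clear from here.
Pricing Briefing starts before Pricing Readout ends → Pricing Readout and Pricing Briefing overlap.
Overlapping pairs: Architecture Workshop & Kickoff Sync, Kickoff Sync & Planning Meeting, Kickoff Sync & Retrospective Standup, Outreach Demo & Release Huddle, Outreach Demo & Safety Sync, Planning Meeting & Retrospective Standup, Pricing Briefing & Pricing Readout, Release Huddle & Safety Sync — 8 in total.

8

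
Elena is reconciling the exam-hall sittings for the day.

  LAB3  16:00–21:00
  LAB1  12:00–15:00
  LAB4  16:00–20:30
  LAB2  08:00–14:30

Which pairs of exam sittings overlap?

Sorted by start: LAB2, LAB1, LAB3, LAB4.
LAB1 starts before LAB2 ends → LAB2 and LAB1 overlap.
LAB3 starts after LAB2 ends; LAB2 is clear from here.
LAB3 starts after LAB1 ends; LAB1 is clear from here.
LAB4 starts before LAB3 ends → LAB3 and LAB4 overlap.

LAB1 & LAB2, LAB3 & LAB4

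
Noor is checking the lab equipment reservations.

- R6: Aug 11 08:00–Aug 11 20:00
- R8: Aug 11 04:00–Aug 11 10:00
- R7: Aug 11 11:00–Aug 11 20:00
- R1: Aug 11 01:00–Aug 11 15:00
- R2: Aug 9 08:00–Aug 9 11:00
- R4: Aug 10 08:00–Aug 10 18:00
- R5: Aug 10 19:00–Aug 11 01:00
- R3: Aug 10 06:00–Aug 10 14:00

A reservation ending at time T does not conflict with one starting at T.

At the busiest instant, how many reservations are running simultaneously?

3

Sweep the timeline, counting +1 at each start and −1 at each end (ends before starts at a tie):
Aug 9 08:00 start R2 → 1
Aug 9 11:00 end R2 → 0
Aug 10 06:00 start R3 → 1
Aug 10 08:00 start R4 → 2
Aug 10 14:00 end R3 → 1
Aug 10 18:00 end R4 → 0
Aug 10 19:00 start R5 → 1
Aug 11 01:00 end R5 → 0
Aug 11 01:00 start R1 → 1
Aug 11 04:00 start R8 → 2
Aug 11 08:00 start R6 → 3
Aug 11 10:00 end R8 → 2
Aug 11 11:00 start R7 → 3
Aug 11 15:00 end R1 → 2
Aug 11 20:00 end R6 → 1
Aug 11 20:00 end R7 → 0
Peak is 3, at Aug 11 08:00 (R1, R6, R8).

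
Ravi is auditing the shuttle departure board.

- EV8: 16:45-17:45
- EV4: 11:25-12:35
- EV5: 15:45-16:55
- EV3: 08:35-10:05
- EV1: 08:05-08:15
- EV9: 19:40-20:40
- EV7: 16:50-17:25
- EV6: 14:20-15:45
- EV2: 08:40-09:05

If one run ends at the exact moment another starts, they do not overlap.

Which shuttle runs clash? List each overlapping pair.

EV2 & EV3, EV5 & EV7, EV5 & EV8, EV7 & EV8

Sorted by start: EV1, EV3, EV2, EV4, EV6, EV5, EV8, EV7, EV9.
EV3 starts after EV1 ends, so EV1 has no further overlaps.
EV2 starts before EV3 ends → EV3 and EV2 overlap.
EV4 starts after EV3 ends, so EV3 has no further overlaps.
EV4 starts after EV2 ends, so EV2 has no further overlaps.
EV6 starts after EV4 ends, so EV4 has no further overlaps.
EV5 starts exactly when EV6 ends (back-to-back, no overlap), so EV6 has no further overlaps.
EV8 starts before EV5 ends → EV5 and EV8 overlap.
EV7 starts before EV5 ends → EV5 and EV7 overlap.
EV9 starts after EV5 ends.
EV7 starts before EV8 ends → EV8 and EV7 overlap.
EV9 starts after EV8 ends.
EV9 starts after EV7 ends.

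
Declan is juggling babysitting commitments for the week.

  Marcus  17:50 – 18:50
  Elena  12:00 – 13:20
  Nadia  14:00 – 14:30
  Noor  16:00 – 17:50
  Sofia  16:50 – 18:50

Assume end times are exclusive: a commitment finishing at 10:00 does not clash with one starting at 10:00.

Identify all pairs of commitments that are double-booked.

Sorted by start: Elena, Nadia, Noor, Sofia, Marcus.
Nadia starts after Elena ends, so nothing later overlaps Elena either.
Noor starts after Nadia ends, so nothing later overlaps Nadia either.
Sofia starts before Noor ends → Noor and Sofia overlap.
Marcus starts exactly when Noor ends (back-to-back, no overlap).
Marcus starts before Sofia ends → Sofia and Marcus overlap.

Marcus & Sofia, Noor & Sofia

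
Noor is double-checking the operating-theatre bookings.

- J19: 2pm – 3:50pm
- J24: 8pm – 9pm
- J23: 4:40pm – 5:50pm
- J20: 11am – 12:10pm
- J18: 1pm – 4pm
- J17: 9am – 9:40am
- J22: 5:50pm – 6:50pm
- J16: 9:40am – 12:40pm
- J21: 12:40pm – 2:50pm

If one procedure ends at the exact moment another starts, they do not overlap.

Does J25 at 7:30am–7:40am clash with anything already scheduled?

J17: starts 9am at or after J25 ends 7:40am → clear.
J16: starts 9:40am at or after J25 ends 7:40am → clear.
J20: starts 11am at or after J25 ends 7:40am → clear.
J21: starts 12:40pm at or after J25 ends 7:40am → clear.
J18: starts 1pm at or after J25 ends 7:40am → clear.
J19: starts 2pm at or after J25 ends 7:40am → clear.
J23: starts 4:40pm at or after J25 ends 7:40am → clear.
J22: starts 5:50pm at or after J25 ends 7:40am → clear.
J24: starts 8pm at or after J25 ends 7:40am → clear.

No — it doesn't clash with anything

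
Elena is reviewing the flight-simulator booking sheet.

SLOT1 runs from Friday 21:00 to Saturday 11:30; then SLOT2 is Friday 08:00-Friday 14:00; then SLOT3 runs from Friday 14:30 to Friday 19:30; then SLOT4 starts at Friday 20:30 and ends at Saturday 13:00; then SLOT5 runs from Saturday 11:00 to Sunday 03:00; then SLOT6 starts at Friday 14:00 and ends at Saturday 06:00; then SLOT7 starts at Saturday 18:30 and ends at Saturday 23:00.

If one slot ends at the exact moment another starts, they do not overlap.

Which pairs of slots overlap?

Sorted by start: SLOT2, SLOT6, SLOT3, SLOT4, SLOT1, SLOT5, SLOT7.
SLOT6 starts exactly when SLOT2 ends (back-to-back, no overlap); SLOT2 is clear from here.
SLOT3 starts before SLOT6 ends → SLOT6 and SLOT3 overlap.
SLOT4 starts before SLOT6 ends → SLOT6 and SLOT4 overlap.
SLOT1 starts before SLOT6 ends → SLOT6 and SLOT1 overlap.
SLOT5 starts after SLOT6 ends; SLOT6 is clear from here.
SLOT4 starts after SLOT3 ends; SLOT3 is clear from here.
SLOT1 starts before SLOT4 ends → SLOT4 and SLOT1 overlap.
SLOT5 starts before SLOT4 ends → SLOT4 and SLOT5 overlap.
SLOT7 starts after SLOT4 ends.
SLOT5 starts before SLOT1 ends → SLOT1 and SLOT5 overlap.
SLOT7 starts after SLOT1 ends.
SLOT7 starts before SLOT5 ends → SLOT5 and SLOT7 overlap.

SLOT1 & SLOT4, SLOT1 & SLOT5, SLOT1 & SLOT6, SLOT3 & SLOT6, SLOT4 & SLOT5, SLOT4 & SLOT6, SLOT5 & SLOT7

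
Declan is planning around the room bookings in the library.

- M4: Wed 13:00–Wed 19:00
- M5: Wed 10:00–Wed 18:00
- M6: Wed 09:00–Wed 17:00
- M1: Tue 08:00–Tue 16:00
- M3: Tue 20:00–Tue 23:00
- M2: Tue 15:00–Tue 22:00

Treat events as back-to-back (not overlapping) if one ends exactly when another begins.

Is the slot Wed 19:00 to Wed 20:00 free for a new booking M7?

M1: ends Tue 16:00 at or before M7 starts Wed 19:00 → clear.
M2: ends Tue 22:00 at or before M7 starts Wed 19:00 → clear.
M3: ends Tue 23:00 at or before M7 starts Wed 19:00 → clear.
M6: ends Wed 17:00 at or before M7 starts Wed 19:00 → clear.
M5: ends Wed 18:00 at or before M7 starts Wed 19:00 → clear.
M4: ends Wed 19:00 at or before M7 starts Wed 19:00 → clear.

Yes — the slot is free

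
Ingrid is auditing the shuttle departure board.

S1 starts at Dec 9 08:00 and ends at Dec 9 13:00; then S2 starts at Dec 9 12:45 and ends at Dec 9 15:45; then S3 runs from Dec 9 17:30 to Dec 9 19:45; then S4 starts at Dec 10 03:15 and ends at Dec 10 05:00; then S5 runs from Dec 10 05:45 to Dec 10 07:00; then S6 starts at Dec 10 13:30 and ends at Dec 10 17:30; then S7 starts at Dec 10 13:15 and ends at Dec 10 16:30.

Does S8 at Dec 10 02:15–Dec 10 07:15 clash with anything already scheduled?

Yes — it overlaps S4, S5

S1: ends Dec 9 13:00 at or before S8 starts Dec 10 02:15 → clear.
S2: ends Dec 9 15:45 at or before S8 starts Dec 10 02:15 → clear.
S3: ends Dec 9 19:45 at or before S8 starts Dec 10 02:15 → clear.
S4: starts Dec 10 03:15 before S8 ends Dec 10 07:15, and ends Dec 10 05:00 after S8 starts Dec 10 02:15 → overlap.
S5: starts Dec 10 05:45 before S8 ends Dec 10 07:15, and ends Dec 10 07:00 after S8 starts Dec 10 02:15 → overlap.
S7: starts Dec 10 13:15 at or after S8 ends Dec 10 07:15 → clear.
S6: starts Dec 10 13:30 at or after S8 ends Dec 10 07:15 → clear.
S8 overlaps S4, S5.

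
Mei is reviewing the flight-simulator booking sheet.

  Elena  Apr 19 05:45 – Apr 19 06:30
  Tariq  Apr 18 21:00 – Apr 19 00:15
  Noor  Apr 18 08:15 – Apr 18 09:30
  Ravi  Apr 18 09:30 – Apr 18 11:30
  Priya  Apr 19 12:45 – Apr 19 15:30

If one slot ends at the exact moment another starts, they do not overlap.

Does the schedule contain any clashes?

No

Two intervals overlap when each starts before the other ends.
Sorted by start: Noor, Ravi, Tariq, Elena, Priya.
Ravi starts exactly when Noor ends (back-to-back, no overlap), so Noor has no further overlaps.
Tariq starts after Ravi ends, so Ravi has no further overlaps.
Elena starts after Tariq ends, so Tariq has no further overlaps.
Priya starts after Elena ends.
Every pair is clear; the schedule has no overlaps.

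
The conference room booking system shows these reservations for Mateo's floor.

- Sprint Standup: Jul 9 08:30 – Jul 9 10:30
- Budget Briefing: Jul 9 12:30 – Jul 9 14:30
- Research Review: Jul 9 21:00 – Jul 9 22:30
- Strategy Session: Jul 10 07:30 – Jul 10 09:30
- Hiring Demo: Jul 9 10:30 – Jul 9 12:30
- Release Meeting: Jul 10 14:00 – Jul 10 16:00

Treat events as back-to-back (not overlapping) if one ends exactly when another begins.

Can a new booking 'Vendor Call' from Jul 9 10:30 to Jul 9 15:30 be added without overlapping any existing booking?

Sprint Standup: ends Jul 9 10:30 at or before Vendor Call starts Jul 9 10:30 → clear.
Hiring Demo: starts Jul 9 10:30 before Vendor Call ends Jul 9 15:30, and ends Jul 9 12:30 after Vendor Call starts Jul 9 10:30 → overlap.
Budget Briefing: starts Jul 9 12:30 before Vendor Call ends Jul 9 15:30, and ends Jul 9 14:30 after Vendor Call starts Jul 9 10:30 → overlap.
Research Review: starts Jul 9 21:00 at or after Vendor Call ends Jul 9 15:30 → clear.
Strategy Session: starts Jul 10 07:30 at or after Vendor Call ends Jul 9 15:30 → clear.
Release Meeting: starts Jul 10 14:00 at or after Vendor Call ends Jul 9 15:30 → clear.
Vendor Call overlaps Budget Briefing, Hiring Demo.

No — it overlaps Budget Briefing, Hiring Demo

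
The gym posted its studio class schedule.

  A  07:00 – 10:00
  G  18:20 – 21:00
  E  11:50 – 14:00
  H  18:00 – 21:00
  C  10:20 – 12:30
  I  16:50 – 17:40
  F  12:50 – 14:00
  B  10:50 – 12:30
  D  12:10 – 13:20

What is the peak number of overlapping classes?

Sort all start/end points and keep a running count:
07:00 start A → 1
10:00 end A → 0
10:20 start C → 1
10:50 start B → 2
11:50 start E → 3
12:10 start D → 4
12:30 end B → 3
12:30 end C → 2
12:50 start F → 3
13:20 end D → 2
14:00 end E → 1
14:00 end F → 0
16:50 start I → 1
17:40 end I → 0
18:00 start H → 1
18:20 start G → 2
21:00 end G → 1
21:00 end H → 0
Peak is 4, at 12:10 (B, C, D, E).

4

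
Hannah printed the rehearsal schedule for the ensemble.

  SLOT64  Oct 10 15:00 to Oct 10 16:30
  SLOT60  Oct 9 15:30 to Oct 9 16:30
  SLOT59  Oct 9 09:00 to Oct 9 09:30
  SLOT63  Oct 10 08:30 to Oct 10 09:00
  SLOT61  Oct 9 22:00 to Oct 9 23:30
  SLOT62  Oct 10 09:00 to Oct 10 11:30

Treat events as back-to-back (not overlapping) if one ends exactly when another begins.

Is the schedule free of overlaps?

Yes

Two intervals overlap when each starts before the other ends.
Sorted by start: SLOT59, SLOT60, SLOT61, SLOT63, SLOT62, SLOT64.
SLOT60 starts after SLOT59 ends, so nothing later overlaps SLOT59 either.
SLOT61 starts after SLOT60 ends, so nothing later overlaps SLOT60 either.
SLOT63 starts after SLOT61 ends, so nothing later overlaps SLOT61 either.
SLOT62 starts exactly when SLOT63 ends (back-to-back, no overlap), so nothing later overlaps SLOT63 either.
SLOT64 starts after SLOT62 ends.
Every pair is clear; the schedule has no overlaps.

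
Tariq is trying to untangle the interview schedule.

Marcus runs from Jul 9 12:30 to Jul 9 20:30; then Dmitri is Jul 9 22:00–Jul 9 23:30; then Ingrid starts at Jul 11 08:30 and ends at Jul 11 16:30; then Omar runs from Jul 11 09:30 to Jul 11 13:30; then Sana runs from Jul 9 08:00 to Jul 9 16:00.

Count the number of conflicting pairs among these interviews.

2

Sorted by start: Sana, Marcus, Dmitri, Ingrid, Omar.
Marcus starts before Sana ends → Sana and Marcus overlap.
Dmitri starts after Sana ends; Sana is clear from here.
Dmitri starts after Marcus ends; Marcus is clear from here.
Ingrid starts after Dmitri ends; Dmitri is clear from here.
Omar starts before Ingrid ends → Ingrid and Omar overlap.
Overlapping pairs: Ingrid & Omar, Marcus & Sana — 2 in total.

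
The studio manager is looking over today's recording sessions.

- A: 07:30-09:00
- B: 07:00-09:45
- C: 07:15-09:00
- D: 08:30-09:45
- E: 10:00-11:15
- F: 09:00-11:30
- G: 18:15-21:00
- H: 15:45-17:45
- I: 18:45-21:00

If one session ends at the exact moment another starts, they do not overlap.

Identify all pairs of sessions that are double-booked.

A & B, A & C, A & D, B & C, B & D, B & F, C & D, D & F, E & F, G & I

Sorted by start: B, C, A, D, F, E, H, G, I.
C starts before B ends → B and C overlap.
A starts before B ends → B and A overlap.
D starts before B ends → B and D overlap.
F starts before B ends → B and F overlap.
E starts after B ends, so nothing later overlaps B either.
A starts before C ends → C and A overlap.
D starts before C ends → C and D overlap.
F starts exactly when C ends (back-to-back, no overlap), so nothing later overlaps C either.
D starts before A ends → A and D overlap.
F starts exactly when A ends (back-to-back, no overlap), so nothing later overlaps A either.
F starts before D ends → D and F overlap.
E starts after D ends, so nothing later overlaps D either.
E starts before F ends → F and E overlap.
H starts after F ends, so nothing later overlaps F either.
H starts after E ends, so nothing later overlaps E either.
G starts after H ends, so nothing later overlaps H either.
I starts before G ends → G and I overlap.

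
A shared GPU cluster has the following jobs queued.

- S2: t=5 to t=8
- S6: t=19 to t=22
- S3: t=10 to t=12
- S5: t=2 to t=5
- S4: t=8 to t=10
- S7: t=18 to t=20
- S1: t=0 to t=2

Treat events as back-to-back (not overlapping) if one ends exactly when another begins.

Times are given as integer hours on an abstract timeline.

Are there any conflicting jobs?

Check each pair: they overlap iff neither finishes before the other starts.
Sorted by start: S1, S5, S2, S4, S3, S7, S6.
S5 starts exactly when S1 ends (back-to-back, no overlap), so S1 has no further overlaps.
S2 starts exactly when S5 ends (back-to-back, no overlap), so S5 has no further overlaps.
S4 starts exactly when S2 ends (back-to-back, no overlap), so S2 has no further overlaps.
S3 starts exactly when S4 ends (back-to-back, no overlap), so S4 has no further overlaps.
S7 starts after S3 ends, so S3 has no further overlaps.
S6 starts before S7 ends → S7 and S6 overlap.
That's a conflict, so the schedule is not conflict-free.

Yes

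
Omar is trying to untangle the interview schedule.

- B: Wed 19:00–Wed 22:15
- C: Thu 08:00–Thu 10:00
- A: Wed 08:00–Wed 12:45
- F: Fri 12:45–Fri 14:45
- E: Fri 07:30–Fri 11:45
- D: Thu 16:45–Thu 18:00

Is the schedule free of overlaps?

Sorted by start: A, B, C, D, E, F.
B starts after A ends — done with A.
C starts after B ends — done with B.
D starts after C ends — done with C.
E starts after D ends — done with D.
F starts after E ends.
Every pair is clear; the schedule has no overlaps.

Yes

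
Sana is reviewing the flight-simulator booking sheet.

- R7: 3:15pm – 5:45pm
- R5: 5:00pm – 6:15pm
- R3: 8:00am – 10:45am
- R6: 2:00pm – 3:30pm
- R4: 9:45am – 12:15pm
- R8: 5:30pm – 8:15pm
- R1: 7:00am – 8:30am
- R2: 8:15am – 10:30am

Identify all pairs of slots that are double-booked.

Two intervals overlap when each starts before the other ends.
Sorted by start: R1, R3, R2, R4, R6, R7, R5, R8.
R3 starts before R1 ends → R1 and R3 overlap.
R2 starts before R1 ends → R1 and R2 overlap.
R4 starts after R1 ends — done with R1.
R2 starts before R3 ends → R3 and R2 overlap.
R4 starts before R3 ends → R3 and R4 overlap.
R6 starts after R3 ends — done with R3.
R4 starts before R2 ends → R2 and R4 overlap.
R6 starts after R2 ends — done with R2.
R6 starts after R4 ends — done with R4.
R7 starts before R6 ends → R6 and R7 overlap.
R5 starts after R6 ends — done with R6.
R5 starts before R7 ends → R7 and R5 overlap.
R8 starts before R7 ends → R7 and R8 overlap.
R8 starts before R5 ends → R5 and R8 overlap.

R1 & R2, R1 & R3, R2 & R3, R2 & R4, R3 & R4, R5 & R7, R5 & R8, R6 & R7, R7 & R8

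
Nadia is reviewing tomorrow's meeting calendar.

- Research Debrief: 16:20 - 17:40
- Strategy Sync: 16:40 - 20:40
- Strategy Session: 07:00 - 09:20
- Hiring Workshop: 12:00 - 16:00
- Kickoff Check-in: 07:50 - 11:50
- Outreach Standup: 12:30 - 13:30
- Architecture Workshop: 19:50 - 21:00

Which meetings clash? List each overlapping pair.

Sorted by start: Strategy Session, Kickoff Check-in, Hiring Workshop, Outreach Standup, Research Debrief, Strategy Sync, Architecture Workshop.
Kickoff Check-in starts before Strategy Session ends → Strategy Session and Kickoff Check-in overlap.
Hiring Workshop starts after Strategy Session ends — done with Strategy Session.
Hiring Workshop starts after Kickoff Check-in ends — done with Kickoff Check-in.
Outreach Standup starts before Hiring Workshop ends → Hiring Workshop and Outreach Standup overlap.
Research Debrief starts after Hiring Workshop ends — done with Hiring Workshop.
Research Debrief starts after Outreach Standup ends — done with Outreach Standup.
Strategy Sync starts before Research Debrief ends → Research Debrief and Strategy Sync overlap.
Architecture Workshop starts after Research Debrief ends.
Architecture Workshop starts before Strategy Sync ends → Strategy Sync and Architecture Workshop overlap.

Architecture Workshop & Strategy Sync, Hiring Workshop & Outreach Standup, Kickoff Check-in & Strategy Session, Research Debrief & Strategy Sync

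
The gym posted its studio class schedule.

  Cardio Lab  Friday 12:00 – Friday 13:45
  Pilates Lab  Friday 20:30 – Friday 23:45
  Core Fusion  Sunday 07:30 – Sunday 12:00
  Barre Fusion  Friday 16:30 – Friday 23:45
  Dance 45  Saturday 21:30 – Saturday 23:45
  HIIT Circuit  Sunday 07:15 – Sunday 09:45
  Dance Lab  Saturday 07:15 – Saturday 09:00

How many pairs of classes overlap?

2

Two intervals overlap when each starts before the other ends.
Sorted by start: Cardio Lab, Barre Fusion, Pilates Lab, Dance Lab, Dance 45, HIIT Circuit, Core Fusion.
Barre Fusion starts after Cardio Lab ends — done with Cardio Lab.
Pilates Lab starts before Barre Fusion ends → Barre Fusion and Pilates Lab overlap.
Dance Lab starts after Barre Fusion ends — done with Barre Fusion.
Dance Lab starts after Pilates Lab ends — done with Pilates Lab.
Dance 45 starts after Dance Lab ends — done with Dance Lab.
HIIT Circuit starts after Dance 45 ends — done with Dance 45.
Core Fusion starts before HIIT Circuit ends → HIIT Circuit and Core Fusion overlap.
Overlapping pairs: Barre Fusion & Pilates Lab, Core Fusion & HIIT Circuit — 2 in total.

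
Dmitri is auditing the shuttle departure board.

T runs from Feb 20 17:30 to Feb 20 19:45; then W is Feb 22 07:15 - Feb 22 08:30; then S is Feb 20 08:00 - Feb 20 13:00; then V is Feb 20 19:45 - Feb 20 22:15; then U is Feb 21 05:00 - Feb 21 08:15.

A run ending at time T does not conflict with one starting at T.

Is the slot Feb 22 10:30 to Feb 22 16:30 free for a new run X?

S: ends Feb 20 13:00 at or before X starts Feb 22 10:30 → clear.
T: ends Feb 20 19:45 at or before X starts Feb 22 10:30 → clear.
V: ends Feb 20 22:15 at or before X starts Feb 22 10:30 → clear.
U: ends Feb 21 08:15 at or before X starts Feb 22 10:30 → clear.
W: ends Feb 22 08:30 at or before X starts Feb 22 10:30 → clear.

Yes — the slot is free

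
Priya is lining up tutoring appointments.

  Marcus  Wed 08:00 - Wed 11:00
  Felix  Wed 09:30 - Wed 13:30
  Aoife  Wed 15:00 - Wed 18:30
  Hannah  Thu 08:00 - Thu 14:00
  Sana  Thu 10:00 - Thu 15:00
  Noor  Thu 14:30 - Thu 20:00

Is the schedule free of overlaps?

No

Check each pair: they overlap iff neither finishes before the other starts.
Sorted by start: Marcus, Felix, Aoife, Hannah, Sana, Noor.
Felix starts before Marcus ends → Marcus and Felix overlap.
That's a conflict, so the schedule is not conflict-free.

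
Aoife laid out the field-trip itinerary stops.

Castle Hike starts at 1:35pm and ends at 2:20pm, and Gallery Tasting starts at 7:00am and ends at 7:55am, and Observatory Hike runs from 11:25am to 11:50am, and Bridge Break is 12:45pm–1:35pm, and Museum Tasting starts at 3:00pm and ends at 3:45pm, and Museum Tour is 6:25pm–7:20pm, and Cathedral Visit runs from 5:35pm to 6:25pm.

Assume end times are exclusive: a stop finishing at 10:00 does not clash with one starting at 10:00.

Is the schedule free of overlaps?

Yes

Check each pair: they overlap iff neither finishes before the other starts.
Sorted by start: Gallery Tasting, Observatory Hike, Bridge Break, Castle Hike, Museum Tasting, Cathedral Visit, Museum Tour.
Observatory Hike starts after Gallery Tasting ends; Gallery Tasting is clear from here.
Bridge Break starts after Observatory Hike ends; Observatory Hike is clear from here.
Castle Hike starts exactly when Bridge Break ends (back-to-back, no overlap); Bridge Break is clear from here.
Museum Tasting starts after Castle Hike ends; Castle Hike is clear from here.
Cathedral Visit starts after Museum Tasting ends; Museum Tasting is clear from here.
Museum Tour starts exactly when Cathedral Visit ends (back-to-back, no overlap).
Every pair is clear; the schedule has no overlaps.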